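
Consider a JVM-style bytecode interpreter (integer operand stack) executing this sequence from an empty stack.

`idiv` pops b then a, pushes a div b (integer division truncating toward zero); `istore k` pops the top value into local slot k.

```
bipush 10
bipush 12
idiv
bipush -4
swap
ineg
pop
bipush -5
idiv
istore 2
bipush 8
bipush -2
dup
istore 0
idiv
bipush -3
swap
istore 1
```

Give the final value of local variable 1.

bipush 10 : [10]
bipush 12 : [10, 12]
idiv      : [0]
bipush -4 : [0, -4]
swap      : [-4, 0]
ineg      : [-4, 0]
pop       : [-4]
bipush -5 : [-4, -5]
idiv      : [0]
istore 2  : []
bipush 8  : [8]
bipush -2 : [8, -2]
dup       : [8, -2, -2]
istore 0  : [8, -2]
idiv      : [-4]
bipush -3 : [-4, -3]
swap      : [-3, -4]
istore 1  : [-3]

-4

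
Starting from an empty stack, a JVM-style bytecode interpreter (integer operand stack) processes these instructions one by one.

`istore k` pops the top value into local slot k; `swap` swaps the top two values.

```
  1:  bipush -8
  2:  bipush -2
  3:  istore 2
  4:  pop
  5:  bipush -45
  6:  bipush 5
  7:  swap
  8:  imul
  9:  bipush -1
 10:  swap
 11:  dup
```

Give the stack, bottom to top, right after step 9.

bipush -8   [-8]
bipush -2   [-8, -2]
istore 2    [-8]
pop         []
bipush -45  [-45]
bipush 5    [-45, 5]
swap        [5, -45]
imul        [-225]
bipush -1   [-225, -1]

[-225, -1]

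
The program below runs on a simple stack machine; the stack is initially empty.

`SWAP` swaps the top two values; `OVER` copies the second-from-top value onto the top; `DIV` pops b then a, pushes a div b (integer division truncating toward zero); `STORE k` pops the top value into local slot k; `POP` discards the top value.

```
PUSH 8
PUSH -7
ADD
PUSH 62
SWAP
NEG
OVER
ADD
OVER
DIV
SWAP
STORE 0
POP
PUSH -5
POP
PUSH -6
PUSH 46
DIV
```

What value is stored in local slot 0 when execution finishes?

62

PUSH 8  -> 8
PUSH -7 -> 8 -7
ADD     -> 1
PUSH 62 -> 1 62
SWAP    -> 62 1
NEG     -> 62 -1
OVER    -> 62 -1 62
ADD     -> 62 61
OVER    -> 62 61 62
DIV     -> 62 0
SWAP    -> 0 62
STORE 0 -> 0
POP     -> (empty)
PUSH -5 -> -5
POP     -> (empty)
PUSH -6 -> -6
PUSH 46 -> -6 46
DIV     -> 0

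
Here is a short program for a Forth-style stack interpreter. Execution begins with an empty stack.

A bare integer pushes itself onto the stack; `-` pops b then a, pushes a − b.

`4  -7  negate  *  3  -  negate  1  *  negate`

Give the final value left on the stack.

25

4      → 4
-7     → 4 -7
negate → 4 7
*      → 28
3      → 28 3
-      → 25
negate → -25
1      → -25 1
*      → -25
negate → 25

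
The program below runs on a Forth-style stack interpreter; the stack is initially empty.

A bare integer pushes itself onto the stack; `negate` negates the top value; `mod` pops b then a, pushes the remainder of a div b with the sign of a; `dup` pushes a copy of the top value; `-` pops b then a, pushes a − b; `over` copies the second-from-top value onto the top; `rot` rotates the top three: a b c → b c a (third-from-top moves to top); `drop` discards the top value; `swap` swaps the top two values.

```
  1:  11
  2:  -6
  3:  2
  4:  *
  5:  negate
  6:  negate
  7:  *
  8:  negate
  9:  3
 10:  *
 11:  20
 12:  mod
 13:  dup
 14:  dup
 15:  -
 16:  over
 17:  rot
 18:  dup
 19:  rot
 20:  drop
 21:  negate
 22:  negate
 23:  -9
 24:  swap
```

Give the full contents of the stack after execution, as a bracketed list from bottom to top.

[0, 16, -9, 16]

11     : [11]
-6     : [11, -6]
2      : [11, -6, 2]
*      : [11, -12]
negate : [11, 12]
negate : [11, -12]
*      : [-132]
negate : [132]
3      : [132, 3]
*      : [396]
20     : [396, 20]
mod    : [16]
dup    : [16, 16]
dup    : [16, 16, 16]
-      : [16, 0]
over   : [16, 0, 16]
rot    : [0, 16, 16]
dup    : [0, 16, 16, 16]
rot    : [0, 16, 16, 16]
drop   : [0, 16, 16]
negate : [0, 16, -16]
negate : [0, 16, 16]
-9     : [0, 16, 16, -9]
swap   : [0, 16, -9, 16]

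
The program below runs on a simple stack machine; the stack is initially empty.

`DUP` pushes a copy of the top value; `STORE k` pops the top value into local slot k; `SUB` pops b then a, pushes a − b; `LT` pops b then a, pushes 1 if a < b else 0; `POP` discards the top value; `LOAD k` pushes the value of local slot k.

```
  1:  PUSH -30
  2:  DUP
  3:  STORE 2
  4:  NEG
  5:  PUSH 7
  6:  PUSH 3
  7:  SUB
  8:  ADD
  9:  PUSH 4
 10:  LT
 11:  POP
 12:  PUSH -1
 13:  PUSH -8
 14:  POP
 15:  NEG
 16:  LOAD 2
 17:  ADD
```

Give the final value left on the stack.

-29

PUSH -30  -30
DUP       -30 -30
STORE 2   -30
NEG       30
PUSH 7    30 7
PUSH 3    30 7 3
SUB       30 4
ADD       34
PUSH 4    34 4
LT        0
POP       (empty)
PUSH -1   -1
PUSH -8   -1 -8
POP       -1
NEG       1
LOAD 2    1 -30
ADD       -29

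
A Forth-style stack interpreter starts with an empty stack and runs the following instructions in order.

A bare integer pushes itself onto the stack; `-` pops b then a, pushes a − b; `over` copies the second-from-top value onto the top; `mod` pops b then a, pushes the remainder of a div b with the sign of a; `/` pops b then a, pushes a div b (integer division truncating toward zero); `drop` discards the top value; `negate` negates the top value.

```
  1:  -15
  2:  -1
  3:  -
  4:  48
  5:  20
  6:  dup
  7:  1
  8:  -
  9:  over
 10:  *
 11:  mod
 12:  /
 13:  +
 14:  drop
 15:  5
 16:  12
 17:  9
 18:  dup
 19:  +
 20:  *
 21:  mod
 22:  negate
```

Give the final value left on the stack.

-5

-15     -15
-1      -15 -1
-       -14
48      -14 48
20      -14 48 20
dup     -14 48 20 20
1       -14 48 20 20 1
-       -14 48 20 19
over    -14 48 20 19 20
*       -14 48 20 380
mod     -14 48 20
/       -14 2
+       -12
drop    (empty)
5       5
12      5 12
9       5 12 9
dup     5 12 9 9
+       5 12 18
*       5 216
mod     5
negate  -5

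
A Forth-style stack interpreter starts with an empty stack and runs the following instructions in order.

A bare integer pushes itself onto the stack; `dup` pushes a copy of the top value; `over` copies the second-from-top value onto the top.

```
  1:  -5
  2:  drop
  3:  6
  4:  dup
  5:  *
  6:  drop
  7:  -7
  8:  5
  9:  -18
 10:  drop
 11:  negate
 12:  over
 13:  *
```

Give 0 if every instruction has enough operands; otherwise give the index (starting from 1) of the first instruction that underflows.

-5     -> [-5]
drop   -> []
6      -> [6]
dup    -> [6, 6]
*      -> [36]
drop   -> []
-7     -> [-7]
5      -> [-7, 5]
-18    -> [-7, 5, -18]
drop   -> [-7, 5]
negate -> [-7, -5]
over   -> [-7, -5, -7]
*      -> [-7, 35]

0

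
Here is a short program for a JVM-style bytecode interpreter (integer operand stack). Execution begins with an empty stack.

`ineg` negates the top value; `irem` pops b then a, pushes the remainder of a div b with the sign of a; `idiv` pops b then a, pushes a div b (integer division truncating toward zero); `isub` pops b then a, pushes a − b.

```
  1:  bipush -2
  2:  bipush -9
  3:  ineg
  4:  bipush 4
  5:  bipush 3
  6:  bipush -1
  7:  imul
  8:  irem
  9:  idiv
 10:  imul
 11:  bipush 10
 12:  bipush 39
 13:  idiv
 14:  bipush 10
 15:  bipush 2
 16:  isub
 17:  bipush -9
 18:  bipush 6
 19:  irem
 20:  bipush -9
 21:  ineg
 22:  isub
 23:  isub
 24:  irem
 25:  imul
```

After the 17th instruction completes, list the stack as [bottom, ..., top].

[-18, 0, 8, -9]

bipush -2 : -2
bipush -9 : -2 -9
ineg      : -2 9
bipush 4  : -2 9 4
bipush 3  : -2 9 4 3
bipush -1 : -2 9 4 3 -1
imul      : -2 9 4 -3
irem      : -2 9 1
idiv      : -2 9
imul      : -18
bipush 10 : -18 10
bipush 39 : -18 10 39
idiv      : -18 0
bipush 10 : -18 0 10
bipush 2  : -18 0 10 2
isub      : -18 0 8
bipush -9 : -18 0 8 -9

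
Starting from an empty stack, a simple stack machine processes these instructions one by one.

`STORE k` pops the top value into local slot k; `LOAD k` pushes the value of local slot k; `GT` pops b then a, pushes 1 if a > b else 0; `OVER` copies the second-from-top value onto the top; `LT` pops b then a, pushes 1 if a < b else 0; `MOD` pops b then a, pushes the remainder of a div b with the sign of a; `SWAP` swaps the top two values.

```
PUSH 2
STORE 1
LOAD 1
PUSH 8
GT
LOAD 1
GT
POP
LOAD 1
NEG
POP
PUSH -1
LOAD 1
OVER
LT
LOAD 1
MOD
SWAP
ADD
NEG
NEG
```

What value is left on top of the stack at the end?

-1

PUSH 2  -> 2
STORE 1 -> (empty)
LOAD 1  -> 2
PUSH 8  -> 2 8
GT      -> 0
LOAD 1  -> 0 2
GT      -> 0
POP     -> (empty)
LOAD 1  -> 2
NEG     -> -2
POP     -> (empty)
PUSH -1 -> -1
LOAD 1  -> -1 2
OVER    -> -1 2 -1
LT      -> -1 0
LOAD 1  -> -1 0 2
MOD     -> -1 0
SWAP    -> 0 -1
ADD     -> -1
NEG     -> 1
NEG     -> -1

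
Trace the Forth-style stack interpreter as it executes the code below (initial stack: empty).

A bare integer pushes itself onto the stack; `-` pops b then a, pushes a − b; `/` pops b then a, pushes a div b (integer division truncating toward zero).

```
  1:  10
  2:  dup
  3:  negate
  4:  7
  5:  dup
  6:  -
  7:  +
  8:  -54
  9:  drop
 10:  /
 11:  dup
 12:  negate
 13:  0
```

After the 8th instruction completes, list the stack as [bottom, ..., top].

[10, -10, -54]

10     -> 10
dup    -> 10 10
negate -> 10 -10
7      -> 10 -10 7
dup    -> 10 -10 7 7
-      -> 10 -10 0
+      -> 10 -10
-54    -> 10 -10 -54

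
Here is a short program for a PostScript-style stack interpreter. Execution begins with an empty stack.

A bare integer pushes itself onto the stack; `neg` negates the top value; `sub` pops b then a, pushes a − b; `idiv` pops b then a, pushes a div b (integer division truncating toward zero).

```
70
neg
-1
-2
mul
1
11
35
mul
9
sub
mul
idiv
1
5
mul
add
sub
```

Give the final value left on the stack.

-75

70   -> [70]
neg  -> [-70]
-1   -> [-70, -1]
-2   -> [-70, -1, -2]
mul  -> [-70, 2]
1    -> [-70, 2, 1]
11   -> [-70, 2, 1, 11]
35   -> [-70, 2, 1, 11, 35]
mul  -> [-70, 2, 1, 385]
9    -> [-70, 2, 1, 385, 9]
sub  -> [-70, 2, 1, 376]
mul  -> [-70, 2, 376]
idiv -> [-70, 0]
1    -> [-70, 0, 1]
5    -> [-70, 0, 1, 5]
mul  -> [-70, 0, 5]
add  -> [-70, 5]
sub  -> [-75]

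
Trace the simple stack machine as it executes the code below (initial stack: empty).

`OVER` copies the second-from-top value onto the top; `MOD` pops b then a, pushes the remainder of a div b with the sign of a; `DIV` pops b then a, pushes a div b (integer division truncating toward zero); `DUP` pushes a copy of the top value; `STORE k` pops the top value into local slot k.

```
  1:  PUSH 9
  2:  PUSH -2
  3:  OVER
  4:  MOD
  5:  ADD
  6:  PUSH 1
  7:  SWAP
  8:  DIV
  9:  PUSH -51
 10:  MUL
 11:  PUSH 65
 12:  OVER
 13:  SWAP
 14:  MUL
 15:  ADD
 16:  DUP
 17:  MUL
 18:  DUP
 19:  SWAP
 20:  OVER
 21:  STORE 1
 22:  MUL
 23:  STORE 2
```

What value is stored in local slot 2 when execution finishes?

0

PUSH 9   -> [9]
PUSH -2  -> [9, -2]
OVER     -> [9, -2, 9]
MOD      -> [9, -2]
ADD      -> [7]
PUSH 1   -> [7, 1]
SWAP     -> [1, 7]
DIV      -> [0]
PUSH -51 -> [0, -51]
MUL      -> [0]
PUSH 65  -> [0, 65]
OVER     -> [0, 65, 0]
SWAP     -> [0, 0, 65]
MUL      -> [0, 0]
ADD      -> [0]
DUP      -> [0, 0]
MUL      -> [0]
DUP      -> [0, 0]
SWAP     -> [0, 0]
OVER     -> [0, 0, 0]
STORE 1  -> [0, 0]
MUL      -> [0]
STORE 2  -> []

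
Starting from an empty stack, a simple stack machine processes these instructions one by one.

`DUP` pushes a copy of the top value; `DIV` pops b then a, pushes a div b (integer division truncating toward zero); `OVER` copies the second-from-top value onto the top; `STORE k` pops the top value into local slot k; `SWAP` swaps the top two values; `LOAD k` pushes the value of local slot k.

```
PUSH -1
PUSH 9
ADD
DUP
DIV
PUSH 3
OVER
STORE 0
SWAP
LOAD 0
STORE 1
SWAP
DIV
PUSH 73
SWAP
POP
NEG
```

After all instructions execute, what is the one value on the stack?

-73

PUSH -1 : -1
PUSH 9  : -1 9
ADD     : 8
DUP     : 8 8
DIV     : 1
PUSH 3  : 1 3
OVER    : 1 3 1
STORE 0 : 1 3
SWAP    : 3 1
LOAD 0  : 3 1 1
STORE 1 : 3 1
SWAP    : 1 3
DIV     : 0
PUSH 73 : 0 73
SWAP    : 73 0
POP     : 73
NEG     : -73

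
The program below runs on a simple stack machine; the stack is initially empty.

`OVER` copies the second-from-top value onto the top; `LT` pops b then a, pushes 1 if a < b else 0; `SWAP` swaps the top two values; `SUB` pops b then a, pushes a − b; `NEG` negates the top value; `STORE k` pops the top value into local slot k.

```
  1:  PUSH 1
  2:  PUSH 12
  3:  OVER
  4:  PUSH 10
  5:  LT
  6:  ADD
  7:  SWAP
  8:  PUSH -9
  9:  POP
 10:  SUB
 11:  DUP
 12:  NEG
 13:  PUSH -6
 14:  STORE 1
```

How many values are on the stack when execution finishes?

2

PUSH 1   1
PUSH 12  1 12
OVER     1 12 1
PUSH 10  1 12 1 10
LT       1 12 1
ADD      1 13
SWAP     13 1
PUSH -9  13 1 -9
POP      13 1
SUB      12
DUP      12 12
NEG      12 -12
PUSH -6  12 -12 -6
STORE 1  12 -12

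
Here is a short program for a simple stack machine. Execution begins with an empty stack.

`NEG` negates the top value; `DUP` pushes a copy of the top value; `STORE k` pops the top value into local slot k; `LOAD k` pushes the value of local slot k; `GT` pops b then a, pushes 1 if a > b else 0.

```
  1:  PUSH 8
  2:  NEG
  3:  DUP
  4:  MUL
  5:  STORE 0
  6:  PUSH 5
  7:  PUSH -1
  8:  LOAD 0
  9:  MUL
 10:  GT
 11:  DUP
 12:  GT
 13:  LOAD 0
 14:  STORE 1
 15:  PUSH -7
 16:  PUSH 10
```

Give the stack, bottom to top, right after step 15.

PUSH 8  -> 8
NEG     -> -8
DUP     -> -8 -8
MUL     -> 64
STORE 0 -> (empty)
PUSH 5  -> 5
PUSH -1 -> 5 -1
LOAD 0  -> 5 -1 64
MUL     -> 5 -64
GT      -> 1
DUP     -> 1 1
GT      -> 0
LOAD 0  -> 0 64
STORE 1 -> 0
PUSH -7 -> 0 -7

[0, -7]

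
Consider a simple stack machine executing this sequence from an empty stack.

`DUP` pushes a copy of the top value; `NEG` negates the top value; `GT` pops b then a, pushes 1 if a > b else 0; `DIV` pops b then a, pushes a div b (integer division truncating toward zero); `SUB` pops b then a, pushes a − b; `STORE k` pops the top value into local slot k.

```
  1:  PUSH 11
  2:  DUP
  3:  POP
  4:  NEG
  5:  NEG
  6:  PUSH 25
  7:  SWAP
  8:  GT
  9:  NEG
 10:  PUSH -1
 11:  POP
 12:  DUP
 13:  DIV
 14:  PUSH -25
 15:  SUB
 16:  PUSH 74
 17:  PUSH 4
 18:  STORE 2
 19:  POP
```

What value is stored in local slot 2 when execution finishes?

4

PUSH 11  -> [11]
DUP      -> [11, 11]
POP      -> [11]
NEG      -> [-11]
NEG      -> [11]
PUSH 25  -> [11, 25]
SWAP     -> [25, 11]
GT       -> [1]
NEG      -> [-1]
PUSH -1  -> [-1, -1]
POP      -> [-1]
DUP      -> [-1, -1]
DIV      -> [1]
PUSH -25 -> [1, -25]
SUB      -> [26]
PUSH 74  -> [26, 74]
PUSH 4   -> [26, 74, 4]
STORE 2  -> [26, 74]
POP      -> [26]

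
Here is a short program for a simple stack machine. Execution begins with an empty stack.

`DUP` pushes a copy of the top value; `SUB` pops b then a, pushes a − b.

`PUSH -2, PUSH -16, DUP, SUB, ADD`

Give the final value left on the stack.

-2

PUSH -2   [-2]
PUSH -16  [-2, -16]
DUP       [-2, -16, -16]
SUB       [-2, 0]
ADD       [-2]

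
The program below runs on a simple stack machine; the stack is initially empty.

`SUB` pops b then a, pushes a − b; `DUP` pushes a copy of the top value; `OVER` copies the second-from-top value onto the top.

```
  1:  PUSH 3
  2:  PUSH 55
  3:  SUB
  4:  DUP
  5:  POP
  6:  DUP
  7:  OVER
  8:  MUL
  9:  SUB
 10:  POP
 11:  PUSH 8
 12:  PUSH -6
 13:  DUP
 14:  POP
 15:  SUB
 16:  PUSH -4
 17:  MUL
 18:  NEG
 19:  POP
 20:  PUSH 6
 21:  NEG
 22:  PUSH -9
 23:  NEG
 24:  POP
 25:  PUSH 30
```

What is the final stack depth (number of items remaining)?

2

PUSH 3  -> 3
PUSH 55 -> 3 55
SUB     -> -52
DUP     -> -52 -52
POP     -> -52
DUP     -> -52 -52
OVER    -> -52 -52 -52
MUL     -> -52 2704
SUB     -> -2756
POP     -> (empty)
PUSH 8  -> 8
PUSH -6 -> 8 -6
DUP     -> 8 -6 -6
POP     -> 8 -6
SUB     -> 14
PUSH -4 -> 14 -4
MUL     -> -56
NEG     -> 56
POP     -> (empty)
PUSH 6  -> 6
NEG     -> -6
PUSH -9 -> -6 -9
NEG     -> -6 9
POP     -> -6
PUSH 30 -> -6 30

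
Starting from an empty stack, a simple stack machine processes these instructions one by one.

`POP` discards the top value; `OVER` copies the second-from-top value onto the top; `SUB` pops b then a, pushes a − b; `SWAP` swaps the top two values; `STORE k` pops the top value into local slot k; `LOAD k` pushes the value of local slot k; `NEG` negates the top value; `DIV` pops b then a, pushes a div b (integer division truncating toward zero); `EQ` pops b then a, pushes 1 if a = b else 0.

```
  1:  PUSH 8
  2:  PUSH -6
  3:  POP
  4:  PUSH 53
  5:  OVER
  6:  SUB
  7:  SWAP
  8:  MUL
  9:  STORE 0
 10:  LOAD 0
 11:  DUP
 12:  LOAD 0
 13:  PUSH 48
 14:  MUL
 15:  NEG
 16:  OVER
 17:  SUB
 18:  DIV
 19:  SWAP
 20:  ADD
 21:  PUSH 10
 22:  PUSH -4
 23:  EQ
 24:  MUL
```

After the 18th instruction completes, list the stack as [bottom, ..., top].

PUSH 8  : [8]
PUSH -6 : [8, -6]
POP     : [8]
PUSH 53 : [8, 53]
OVER    : [8, 53, 8]
SUB     : [8, 45]
SWAP    : [45, 8]
MUL     : [360]
STORE 0 : []
LOAD 0  : [360]
DUP     : [360, 360]
LOAD 0  : [360, 360, 360]
PUSH 48 : [360, 360, 360, 48]
MUL     : [360, 360, 17280]
NEG     : [360, 360, -17280]
OVER    : [360, 360, -17280, 360]
SUB     : [360, 360, -17640]
DIV     : [360, 0]

[360, 0]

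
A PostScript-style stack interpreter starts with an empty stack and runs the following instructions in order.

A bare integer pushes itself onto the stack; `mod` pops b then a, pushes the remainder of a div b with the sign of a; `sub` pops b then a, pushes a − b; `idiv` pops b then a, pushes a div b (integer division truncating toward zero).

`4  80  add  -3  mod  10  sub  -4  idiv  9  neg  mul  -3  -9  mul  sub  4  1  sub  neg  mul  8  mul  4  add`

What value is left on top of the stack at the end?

4     [4]
80    [4, 80]
add   [84]
-3    [84, -3]
mod   [0]
10    [0, 10]
sub   [-10]
-4    [-10, -4]
idiv  [2]
9     [2, 9]
neg   [2, -9]
mul   [-18]
-3    [-18, -3]
-9    [-18, -3, -9]
mul   [-18, 27]
sub   [-45]
4     [-45, 4]
1     [-45, 4, 1]
sub   [-45, 3]
neg   [-45, -3]
mul   [135]
8     [135, 8]
mul   [1080]
4     [1080, 4]
add   [1084]

1084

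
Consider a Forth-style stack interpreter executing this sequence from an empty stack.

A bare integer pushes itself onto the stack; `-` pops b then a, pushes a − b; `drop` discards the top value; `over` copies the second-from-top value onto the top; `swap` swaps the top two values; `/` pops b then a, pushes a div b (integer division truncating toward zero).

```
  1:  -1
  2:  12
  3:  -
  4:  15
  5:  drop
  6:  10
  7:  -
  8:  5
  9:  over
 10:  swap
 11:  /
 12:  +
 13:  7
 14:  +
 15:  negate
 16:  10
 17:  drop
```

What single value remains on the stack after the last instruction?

20

-1      [-1]
12      [-1, 12]
-       [-13]
15      [-13, 15]
drop    [-13]
10      [-13, 10]
-       [-23]
5       [-23, 5]
over    [-23, 5, -23]
swap    [-23, -23, 5]
/       [-23, -4]
+       [-27]
7       [-27, 7]
+       [-20]
negate  [20]
10      [20, 10]
drop    [20]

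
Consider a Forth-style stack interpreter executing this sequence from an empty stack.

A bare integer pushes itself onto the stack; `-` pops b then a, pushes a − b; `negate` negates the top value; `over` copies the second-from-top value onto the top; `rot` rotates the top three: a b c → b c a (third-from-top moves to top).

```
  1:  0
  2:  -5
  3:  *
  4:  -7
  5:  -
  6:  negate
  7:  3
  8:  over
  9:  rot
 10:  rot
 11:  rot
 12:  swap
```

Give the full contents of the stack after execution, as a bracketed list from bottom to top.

0       0
-5      0 -5
*       0
-7      0 -7
-       7
negate  -7
3       -7 3
over    -7 3 -7
rot     3 -7 -7
rot     -7 -7 3
rot     -7 3 -7
swap    -7 -7 3

[-7, -7, 3]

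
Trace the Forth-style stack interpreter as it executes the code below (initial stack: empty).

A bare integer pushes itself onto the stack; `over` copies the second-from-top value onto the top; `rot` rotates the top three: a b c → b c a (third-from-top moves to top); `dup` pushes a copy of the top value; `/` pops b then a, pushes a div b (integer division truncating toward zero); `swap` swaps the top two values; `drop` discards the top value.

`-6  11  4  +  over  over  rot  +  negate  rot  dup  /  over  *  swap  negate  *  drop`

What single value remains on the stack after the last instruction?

-6     : [-6]
11     : [-6, 11]
4      : [-6, 11, 4]
+      : [-6, 15]
over   : [-6, 15, -6]
over   : [-6, 15, -6, 15]
rot    : [-6, -6, 15, 15]
+      : [-6, -6, 30]
negate : [-6, -6, -30]
rot    : [-6, -30, -6]
dup    : [-6, -30, -6, -6]
/      : [-6, -30, 1]
over   : [-6, -30, 1, -30]
*      : [-6, -30, -30]
swap   : [-6, -30, -30]
negate : [-6, -30, 30]
*      : [-6, -900]
drop   : [-6]

-6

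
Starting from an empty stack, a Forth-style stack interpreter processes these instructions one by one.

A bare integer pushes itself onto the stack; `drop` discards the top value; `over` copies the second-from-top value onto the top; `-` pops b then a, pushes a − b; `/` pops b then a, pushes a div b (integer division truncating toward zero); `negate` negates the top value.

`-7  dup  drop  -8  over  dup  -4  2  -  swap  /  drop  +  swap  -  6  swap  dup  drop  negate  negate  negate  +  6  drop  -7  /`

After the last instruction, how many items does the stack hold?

-7      [-7]
dup     [-7, -7]
drop    [-7]
-8      [-7, -8]
over    [-7, -8, -7]
dup     [-7, -8, -7, -7]
-4      [-7, -8, -7, -7, -4]
2       [-7, -8, -7, -7, -4, 2]
-       [-7, -8, -7, -7, -6]
swap    [-7, -8, -7, -6, -7]
/       [-7, -8, -7, 0]
drop    [-7, -8, -7]
+       [-7, -15]
swap    [-15, -7]
-       [-8]
6       [-8, 6]
swap    [6, -8]
dup     [6, -8, -8]
drop    [6, -8]
negate  [6, 8]
negate  [6, -8]
negate  [6, 8]
+       [14]
6       [14, 6]
drop    [14]
-7      [14, -7]
/       [-2]

1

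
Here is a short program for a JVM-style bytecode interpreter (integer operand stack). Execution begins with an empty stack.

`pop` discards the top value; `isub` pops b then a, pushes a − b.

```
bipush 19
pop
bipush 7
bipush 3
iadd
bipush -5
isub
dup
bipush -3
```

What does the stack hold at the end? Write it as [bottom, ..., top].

[15, 15, -3]

bipush 19 → [19]
pop       → []
bipush 7  → [7]
bipush 3  → [7, 3]
iadd      → [10]
bipush -5 → [10, -5]
isub      → [15]
dup       → [15, 15]
bipush -3 → [15, 15, -3]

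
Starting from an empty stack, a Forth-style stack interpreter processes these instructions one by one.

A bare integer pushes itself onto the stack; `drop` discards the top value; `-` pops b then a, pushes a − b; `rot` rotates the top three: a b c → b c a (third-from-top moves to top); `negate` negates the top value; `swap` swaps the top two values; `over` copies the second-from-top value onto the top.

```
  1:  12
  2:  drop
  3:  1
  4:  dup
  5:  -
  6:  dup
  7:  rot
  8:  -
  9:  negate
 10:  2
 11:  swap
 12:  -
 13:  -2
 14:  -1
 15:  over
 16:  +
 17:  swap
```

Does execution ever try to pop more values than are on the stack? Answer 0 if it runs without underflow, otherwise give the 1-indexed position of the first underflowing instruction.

7

12   → [12]
drop → []
1    → [1]
dup  → [1, 1]
-    → [0]
dup  → [0, 0]
rot  — needs 3 operands, stack has 2 → underflow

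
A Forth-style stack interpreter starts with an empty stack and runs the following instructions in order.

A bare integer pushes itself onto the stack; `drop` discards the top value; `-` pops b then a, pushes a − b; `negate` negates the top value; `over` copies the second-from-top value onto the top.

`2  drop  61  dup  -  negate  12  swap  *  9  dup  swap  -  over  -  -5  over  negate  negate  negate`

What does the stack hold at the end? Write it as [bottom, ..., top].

2      → 2
drop   → (empty)
61     → 61
dup    → 61 61
-      → 0
negate → 0
12     → 0 12
swap   → 12 0
*      → 0
9      → 0 9
dup    → 0 9 9
swap   → 0 9 9
-      → 0 0
over   → 0 0 0
-      → 0 0
-5     → 0 0 -5
over   → 0 0 -5 0
negate → 0 0 -5 0
negate → 0 0 -5 0
negate → 0 0 -5 0

[0, 0, -5, 0]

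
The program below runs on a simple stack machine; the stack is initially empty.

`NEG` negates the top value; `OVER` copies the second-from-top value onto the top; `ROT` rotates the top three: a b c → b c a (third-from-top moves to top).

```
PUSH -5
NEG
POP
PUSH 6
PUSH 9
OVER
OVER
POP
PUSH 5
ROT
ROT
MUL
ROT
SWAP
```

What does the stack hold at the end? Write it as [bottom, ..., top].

PUSH -5 : -5
NEG     : 5
POP     : (empty)
PUSH 6  : 6
PUSH 9  : 6 9
OVER    : 6 9 6
OVER    : 6 9 6 9
POP     : 6 9 6
PUSH 5  : 6 9 6 5
ROT     : 6 6 5 9
ROT     : 6 5 9 6
MUL     : 6 5 54
ROT     : 5 54 6
SWAP    : 5 6 54

[5, 6, 54]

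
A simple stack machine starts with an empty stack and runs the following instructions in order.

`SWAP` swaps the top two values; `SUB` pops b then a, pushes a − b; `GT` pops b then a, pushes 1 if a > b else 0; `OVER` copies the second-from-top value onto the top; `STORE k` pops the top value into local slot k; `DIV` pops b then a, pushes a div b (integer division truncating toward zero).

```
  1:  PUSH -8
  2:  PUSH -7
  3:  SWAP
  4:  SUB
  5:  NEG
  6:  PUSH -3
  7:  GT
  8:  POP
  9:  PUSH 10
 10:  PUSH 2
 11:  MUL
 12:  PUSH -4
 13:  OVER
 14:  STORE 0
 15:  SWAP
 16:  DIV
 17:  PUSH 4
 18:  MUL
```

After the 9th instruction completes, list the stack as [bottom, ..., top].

[10]

PUSH -8 : -8
PUSH -7 : -8 -7
SWAP    : -7 -8
SUB     : 1
NEG     : -1
PUSH -3 : -1 -3
GT      : 1
POP     : (empty)
PUSH 10 : 10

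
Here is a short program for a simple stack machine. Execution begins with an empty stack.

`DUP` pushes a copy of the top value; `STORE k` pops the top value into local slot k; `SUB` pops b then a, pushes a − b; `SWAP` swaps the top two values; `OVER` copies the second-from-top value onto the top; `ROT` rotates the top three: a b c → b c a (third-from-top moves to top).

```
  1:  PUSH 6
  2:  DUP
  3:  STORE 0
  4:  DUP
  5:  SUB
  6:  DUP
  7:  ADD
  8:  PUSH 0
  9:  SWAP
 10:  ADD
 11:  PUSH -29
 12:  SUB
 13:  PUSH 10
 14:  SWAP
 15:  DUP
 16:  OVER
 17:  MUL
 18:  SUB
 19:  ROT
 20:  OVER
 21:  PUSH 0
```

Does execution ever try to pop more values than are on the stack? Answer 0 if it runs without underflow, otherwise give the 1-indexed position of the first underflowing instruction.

PUSH 6   -> [6]
DUP      -> [6, 6]
STORE 0  -> [6]
DUP      -> [6, 6]
SUB      -> [0]
DUP      -> [0, 0]
ADD      -> [0]
PUSH 0   -> [0, 0]
SWAP     -> [0, 0]
ADD      -> [0]
PUSH -29 -> [0, -29]
SUB      -> [29]
PUSH 10  -> [29, 10]
SWAP     -> [10, 29]
DUP      -> [10, 29, 29]
OVER     -> [10, 29, 29, 29]
MUL      -> [10, 29, 841]
SUB      -> [10, -812]
ROT  — needs 3 operands, stack has 2 → underflow

19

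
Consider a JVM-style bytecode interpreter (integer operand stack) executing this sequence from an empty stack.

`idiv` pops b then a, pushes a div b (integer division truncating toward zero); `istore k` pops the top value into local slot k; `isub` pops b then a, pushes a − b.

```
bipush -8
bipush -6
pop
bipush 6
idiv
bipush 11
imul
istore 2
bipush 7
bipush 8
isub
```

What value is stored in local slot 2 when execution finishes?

bipush -8 : [-8]
bipush -6 : [-8, -6]
pop       : [-8]
bipush 6  : [-8, 6]
idiv      : [-1]
bipush 11 : [-1, 11]
imul      : [-11]
istore 2  : []
bipush 7  : [7]
bipush 8  : [7, 8]
isub      : [-1]

-11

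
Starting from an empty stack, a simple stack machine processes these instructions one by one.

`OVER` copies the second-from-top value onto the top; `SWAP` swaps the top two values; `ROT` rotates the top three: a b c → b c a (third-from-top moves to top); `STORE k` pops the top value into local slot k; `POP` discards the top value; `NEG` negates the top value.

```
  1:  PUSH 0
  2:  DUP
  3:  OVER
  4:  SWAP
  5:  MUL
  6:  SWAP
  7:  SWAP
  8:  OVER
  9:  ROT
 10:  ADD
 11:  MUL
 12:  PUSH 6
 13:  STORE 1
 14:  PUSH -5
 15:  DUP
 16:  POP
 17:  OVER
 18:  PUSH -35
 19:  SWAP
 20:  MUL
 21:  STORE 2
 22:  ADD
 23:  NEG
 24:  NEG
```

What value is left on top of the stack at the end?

-5

PUSH 0   -> [0]
DUP      -> [0, 0]
OVER     -> [0, 0, 0]
SWAP     -> [0, 0, 0]
MUL      -> [0, 0]
SWAP     -> [0, 0]
SWAP     -> [0, 0]
OVER     -> [0, 0, 0]
ROT      -> [0, 0, 0]
ADD      -> [0, 0]
MUL      -> [0]
PUSH 6   -> [0, 6]
STORE 1  -> [0]
PUSH -5  -> [0, -5]
DUP      -> [0, -5, -5]
POP      -> [0, -5]
OVER     -> [0, -5, 0]
PUSH -35 -> [0, -5, 0, -35]
SWAP     -> [0, -5, -35, 0]
MUL      -> [0, -5, 0]
STORE 2  -> [0, -5]
ADD      -> [-5]
NEG      -> [5]
NEG      -> [-5]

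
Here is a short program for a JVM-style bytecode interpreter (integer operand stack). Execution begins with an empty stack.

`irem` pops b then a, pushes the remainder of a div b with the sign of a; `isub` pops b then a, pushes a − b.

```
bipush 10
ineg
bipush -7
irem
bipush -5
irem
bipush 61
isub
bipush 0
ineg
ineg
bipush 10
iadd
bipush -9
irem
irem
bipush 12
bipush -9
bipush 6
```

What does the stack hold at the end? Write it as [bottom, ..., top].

[0, 12, -9, 6]

bipush 10 -> [10]
ineg      -> [-10]
bipush -7 -> [-10, -7]
irem      -> [-3]
bipush -5 -> [-3, -5]
irem      -> [-3]
bipush 61 -> [-3, 61]
isub      -> [-64]
bipush 0  -> [-64, 0]
ineg      -> [-64, 0]
ineg      -> [-64, 0]
bipush 10 -> [-64, 0, 10]
iadd      -> [-64, 10]
bipush -9 -> [-64, 10, -9]
irem      -> [-64, 1]
irem      -> [0]
bipush 12 -> [0, 12]
bipush -9 -> [0, 12, -9]
bipush 6  -> [0, 12, -9, 6]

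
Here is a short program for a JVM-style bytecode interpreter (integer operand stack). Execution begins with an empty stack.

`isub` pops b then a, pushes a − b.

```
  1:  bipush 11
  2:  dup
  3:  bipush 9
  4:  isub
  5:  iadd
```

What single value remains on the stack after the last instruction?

bipush 11  [11]
dup        [11, 11]
bipush 9   [11, 11, 9]
isub       [11, 2]
iadd       [13]

13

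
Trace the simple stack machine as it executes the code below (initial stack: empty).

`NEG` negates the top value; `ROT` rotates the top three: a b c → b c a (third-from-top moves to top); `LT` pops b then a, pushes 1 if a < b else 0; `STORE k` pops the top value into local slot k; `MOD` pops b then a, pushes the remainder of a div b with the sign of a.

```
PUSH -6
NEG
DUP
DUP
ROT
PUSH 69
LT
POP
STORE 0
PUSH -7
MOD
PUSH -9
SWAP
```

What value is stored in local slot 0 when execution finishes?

PUSH -6  [-6]
NEG      [6]
DUP      [6, 6]
DUP      [6, 6, 6]
ROT      [6, 6, 6]
PUSH 69  [6, 6, 6, 69]
LT       [6, 6, 1]
POP      [6, 6]
STORE 0  [6]
PUSH -7  [6, -7]
MOD      [6]
PUSH -9  [6, -9]
SWAP     [-9, 6]

6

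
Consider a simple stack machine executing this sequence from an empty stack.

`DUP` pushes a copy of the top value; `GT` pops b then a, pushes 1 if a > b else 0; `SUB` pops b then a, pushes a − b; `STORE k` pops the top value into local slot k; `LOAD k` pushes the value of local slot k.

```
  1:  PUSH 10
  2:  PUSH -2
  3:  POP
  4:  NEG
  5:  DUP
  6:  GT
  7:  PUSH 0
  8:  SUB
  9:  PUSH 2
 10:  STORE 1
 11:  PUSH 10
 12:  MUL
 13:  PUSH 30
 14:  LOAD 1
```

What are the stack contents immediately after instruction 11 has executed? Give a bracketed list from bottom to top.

[0, 10]

PUSH 10  [10]
PUSH -2  [10, -2]
POP      [10]
NEG      [-10]
DUP      [-10, -10]
GT       [0]
PUSH 0   [0, 0]
SUB      [0]
PUSH 2   [0, 2]
STORE 1  [0]
PUSH 10  [0, 10]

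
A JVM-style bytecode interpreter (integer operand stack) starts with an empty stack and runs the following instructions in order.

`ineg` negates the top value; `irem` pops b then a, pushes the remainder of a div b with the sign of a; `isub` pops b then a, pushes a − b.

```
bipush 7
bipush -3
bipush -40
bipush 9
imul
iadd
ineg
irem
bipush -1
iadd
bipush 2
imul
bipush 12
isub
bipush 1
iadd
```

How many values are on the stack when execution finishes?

1

bipush 7   -> [7]
bipush -3  -> [7, -3]
bipush -40 -> [7, -3, -40]
bipush 9   -> [7, -3, -40, 9]
imul       -> [7, -3, -360]
iadd       -> [7, -363]
ineg       -> [7, 363]
irem       -> [7]
bipush -1  -> [7, -1]
iadd       -> [6]
bipush 2   -> [6, 2]
imul       -> [12]
bipush 12  -> [12, 12]
isub       -> [0]
bipush 1   -> [0, 1]
iadd       -> [1]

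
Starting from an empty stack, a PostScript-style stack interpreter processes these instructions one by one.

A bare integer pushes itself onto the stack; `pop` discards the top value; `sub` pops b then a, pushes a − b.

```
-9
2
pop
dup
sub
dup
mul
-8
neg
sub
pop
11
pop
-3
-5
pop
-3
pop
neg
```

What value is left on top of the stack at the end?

3

-9  → -9
2   → -9 2
pop → -9
dup → -9 -9
sub → 0
dup → 0 0
mul → 0
-8  → 0 -8
neg → 0 8
sub → -8
pop → (empty)
11  → 11
pop → (empty)
-3  → -3
-5  → -3 -5
pop → -3
-3  → -3 -3
pop → -3
neg → 3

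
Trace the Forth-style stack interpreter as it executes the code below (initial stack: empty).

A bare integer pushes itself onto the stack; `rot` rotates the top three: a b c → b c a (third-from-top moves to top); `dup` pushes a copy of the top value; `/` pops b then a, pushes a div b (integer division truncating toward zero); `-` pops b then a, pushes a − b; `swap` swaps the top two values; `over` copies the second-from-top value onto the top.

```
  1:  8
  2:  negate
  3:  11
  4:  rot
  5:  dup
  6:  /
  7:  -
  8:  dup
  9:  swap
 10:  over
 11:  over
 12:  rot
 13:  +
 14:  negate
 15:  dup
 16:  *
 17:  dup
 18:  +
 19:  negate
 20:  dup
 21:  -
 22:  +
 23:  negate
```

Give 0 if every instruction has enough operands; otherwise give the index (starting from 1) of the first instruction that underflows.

4

8       [8]
negate  [-8]
11      [-8, 11]
rot  — needs 3 operands, stack has 2 → underflow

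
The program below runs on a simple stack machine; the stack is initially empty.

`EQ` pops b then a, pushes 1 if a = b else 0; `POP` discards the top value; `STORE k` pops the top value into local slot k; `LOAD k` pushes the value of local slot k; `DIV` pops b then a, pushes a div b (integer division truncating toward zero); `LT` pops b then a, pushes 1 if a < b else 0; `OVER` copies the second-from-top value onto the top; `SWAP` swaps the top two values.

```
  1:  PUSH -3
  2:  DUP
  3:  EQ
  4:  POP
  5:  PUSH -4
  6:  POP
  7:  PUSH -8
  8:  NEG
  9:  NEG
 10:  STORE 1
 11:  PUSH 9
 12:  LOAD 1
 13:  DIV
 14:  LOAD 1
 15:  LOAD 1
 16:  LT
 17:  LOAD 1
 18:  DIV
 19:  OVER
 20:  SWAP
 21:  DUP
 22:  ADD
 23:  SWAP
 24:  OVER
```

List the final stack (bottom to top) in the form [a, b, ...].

[-1, 0, -1, 0]

PUSH -3  -3
DUP      -3 -3
EQ       1
POP      (empty)
PUSH -4  -4
POP      (empty)
PUSH -8  -8
NEG      8
NEG      -8
STORE 1  (empty)
PUSH 9   9
LOAD 1   9 -8
DIV      -1
LOAD 1   -1 -8
LOAD 1   -1 -8 -8
LT       -1 0
LOAD 1   -1 0 -8
DIV      -1 0
OVER     -1 0 -1
SWAP     -1 -1 0
DUP      -1 -1 0 0
ADD      -1 -1 0
SWAP     -1 0 -1
OVER     -1 0 -1 0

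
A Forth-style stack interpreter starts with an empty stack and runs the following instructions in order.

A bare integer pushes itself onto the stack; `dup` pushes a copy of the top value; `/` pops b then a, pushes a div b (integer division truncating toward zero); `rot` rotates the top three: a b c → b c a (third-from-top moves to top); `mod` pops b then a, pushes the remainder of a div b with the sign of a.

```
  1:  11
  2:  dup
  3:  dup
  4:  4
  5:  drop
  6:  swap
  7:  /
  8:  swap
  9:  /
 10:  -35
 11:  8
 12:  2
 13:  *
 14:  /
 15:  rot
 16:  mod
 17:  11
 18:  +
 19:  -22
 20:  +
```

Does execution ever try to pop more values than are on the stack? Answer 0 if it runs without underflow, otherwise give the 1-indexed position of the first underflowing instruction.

11    [11]
dup   [11, 11]
dup   [11, 11, 11]
4     [11, 11, 11, 4]
drop  [11, 11, 11]
swap  [11, 11, 11]
/     [11, 1]
swap  [1, 11]
/     [0]
-35   [0, -35]
8     [0, -35, 8]
2     [0, -35, 8, 2]
*     [0, -35, 16]
/     [0, -2]
rot  — needs 3 operands, stack has 2 → underflow

15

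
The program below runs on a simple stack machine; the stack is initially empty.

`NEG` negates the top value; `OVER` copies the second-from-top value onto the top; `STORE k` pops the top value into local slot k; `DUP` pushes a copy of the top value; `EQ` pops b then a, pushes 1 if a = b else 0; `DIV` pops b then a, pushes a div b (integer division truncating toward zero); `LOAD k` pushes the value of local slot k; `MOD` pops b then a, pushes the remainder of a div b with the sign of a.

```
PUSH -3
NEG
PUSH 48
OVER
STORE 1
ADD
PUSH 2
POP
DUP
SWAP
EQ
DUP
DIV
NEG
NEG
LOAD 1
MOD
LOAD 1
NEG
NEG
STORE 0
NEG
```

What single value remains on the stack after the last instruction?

PUSH -3 : -3
NEG     : 3
PUSH 48 : 3 48
OVER    : 3 48 3
STORE 1 : 3 48
ADD     : 51
PUSH 2  : 51 2
POP     : 51
DUP     : 51 51
SWAP    : 51 51
EQ      : 1
DUP     : 1 1
DIV     : 1
NEG     : -1
NEG     : 1
LOAD 1  : 1 3
MOD     : 1
LOAD 1  : 1 3
NEG     : 1 -3
NEG     : 1 3
STORE 0 : 1
NEG     : -1

-1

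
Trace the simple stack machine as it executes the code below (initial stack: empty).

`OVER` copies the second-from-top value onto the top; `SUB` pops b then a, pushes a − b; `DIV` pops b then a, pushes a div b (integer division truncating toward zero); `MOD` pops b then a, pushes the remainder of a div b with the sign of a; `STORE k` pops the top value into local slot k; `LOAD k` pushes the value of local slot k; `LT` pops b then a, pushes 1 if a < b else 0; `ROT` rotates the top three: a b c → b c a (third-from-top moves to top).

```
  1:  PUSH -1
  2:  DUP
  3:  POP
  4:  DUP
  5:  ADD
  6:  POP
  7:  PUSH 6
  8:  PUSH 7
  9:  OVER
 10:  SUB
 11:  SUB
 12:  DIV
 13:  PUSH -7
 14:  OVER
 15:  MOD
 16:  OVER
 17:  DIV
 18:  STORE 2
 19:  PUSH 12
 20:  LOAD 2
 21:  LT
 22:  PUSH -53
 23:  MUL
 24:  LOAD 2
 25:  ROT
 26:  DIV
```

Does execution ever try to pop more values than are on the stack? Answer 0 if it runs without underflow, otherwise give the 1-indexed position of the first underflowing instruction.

12

PUSH -1  -1
DUP      -1 -1
POP      -1
DUP      -1 -1
ADD      -2
POP      (empty)
PUSH 6   6
PUSH 7   6 7
OVER     6 7 6
SUB      6 1
SUB      5
DIV  — needs 2 operands, stack has 1 → underflow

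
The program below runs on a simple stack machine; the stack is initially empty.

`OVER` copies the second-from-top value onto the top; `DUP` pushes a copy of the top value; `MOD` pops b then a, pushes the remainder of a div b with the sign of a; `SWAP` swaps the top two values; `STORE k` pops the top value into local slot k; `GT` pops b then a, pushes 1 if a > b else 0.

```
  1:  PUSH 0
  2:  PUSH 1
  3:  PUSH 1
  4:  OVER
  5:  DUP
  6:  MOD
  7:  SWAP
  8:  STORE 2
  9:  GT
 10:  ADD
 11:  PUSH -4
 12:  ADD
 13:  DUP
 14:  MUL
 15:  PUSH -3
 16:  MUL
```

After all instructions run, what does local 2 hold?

1

PUSH 0   0
PUSH 1   0 1
PUSH 1   0 1 1
OVER     0 1 1 1
DUP      0 1 1 1 1
MOD      0 1 1 0
SWAP     0 1 0 1
STORE 2  0 1 0
GT       0 1
ADD      1
PUSH -4  1 -4
ADD      -3
DUP      -3 -3
MUL      9
PUSH -3  9 -3
MUL      -27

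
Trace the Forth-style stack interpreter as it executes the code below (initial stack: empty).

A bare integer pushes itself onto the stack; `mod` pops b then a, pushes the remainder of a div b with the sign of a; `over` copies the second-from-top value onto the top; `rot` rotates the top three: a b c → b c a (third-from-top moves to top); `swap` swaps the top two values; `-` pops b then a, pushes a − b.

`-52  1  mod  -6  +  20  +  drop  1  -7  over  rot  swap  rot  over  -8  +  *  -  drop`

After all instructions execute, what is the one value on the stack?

1

-52  : -52
1    : -52 1
mod  : 0
-6   : 0 -6
+    : -6
20   : -6 20
+    : 14
drop : (empty)
1    : 1
-7   : 1 -7
over : 1 -7 1
rot  : -7 1 1
swap : -7 1 1
rot  : 1 1 -7
over : 1 1 -7 1
-8   : 1 1 -7 1 -8
+    : 1 1 -7 -7
*    : 1 1 49
-    : 1 -48
drop : 1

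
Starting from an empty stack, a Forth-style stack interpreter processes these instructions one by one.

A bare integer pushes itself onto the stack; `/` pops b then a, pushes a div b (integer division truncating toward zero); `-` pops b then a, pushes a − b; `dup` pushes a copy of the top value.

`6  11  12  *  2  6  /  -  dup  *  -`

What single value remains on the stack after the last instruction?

6   -> [6]
11  -> [6, 11]
12  -> [6, 11, 12]
*   -> [6, 132]
2   -> [6, 132, 2]
6   -> [6, 132, 2, 6]
/   -> [6, 132, 0]
-   -> [6, 132]
dup -> [6, 132, 132]
*   -> [6, 17424]
-   -> [-17418]

-17418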